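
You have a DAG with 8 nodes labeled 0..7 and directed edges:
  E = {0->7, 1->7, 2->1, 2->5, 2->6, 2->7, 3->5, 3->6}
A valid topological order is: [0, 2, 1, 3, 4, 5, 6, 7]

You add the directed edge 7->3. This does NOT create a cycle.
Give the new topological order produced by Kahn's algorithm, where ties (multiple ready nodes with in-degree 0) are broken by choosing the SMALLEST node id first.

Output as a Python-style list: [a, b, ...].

Answer: [0, 2, 1, 4, 7, 3, 5, 6]

Derivation:
Old toposort: [0, 2, 1, 3, 4, 5, 6, 7]
Added edge: 7->3
Position of 7 (7) > position of 3 (3). Must reorder: 7 must now come before 3.
Run Kahn's algorithm (break ties by smallest node id):
  initial in-degrees: [0, 1, 0, 1, 0, 2, 2, 3]
  ready (indeg=0): [0, 2, 4]
  pop 0: indeg[7]->2 | ready=[2, 4] | order so far=[0]
  pop 2: indeg[1]->0; indeg[5]->1; indeg[6]->1; indeg[7]->1 | ready=[1, 4] | order so far=[0, 2]
  pop 1: indeg[7]->0 | ready=[4, 7] | order so far=[0, 2, 1]
  pop 4: no out-edges | ready=[7] | order so far=[0, 2, 1, 4]
  pop 7: indeg[3]->0 | ready=[3] | order so far=[0, 2, 1, 4, 7]
  pop 3: indeg[5]->0; indeg[6]->0 | ready=[5, 6] | order so far=[0, 2, 1, 4, 7, 3]
  pop 5: no out-edges | ready=[6] | order so far=[0, 2, 1, 4, 7, 3, 5]
  pop 6: no out-edges | ready=[] | order so far=[0, 2, 1, 4, 7, 3, 5, 6]
  Result: [0, 2, 1, 4, 7, 3, 5, 6]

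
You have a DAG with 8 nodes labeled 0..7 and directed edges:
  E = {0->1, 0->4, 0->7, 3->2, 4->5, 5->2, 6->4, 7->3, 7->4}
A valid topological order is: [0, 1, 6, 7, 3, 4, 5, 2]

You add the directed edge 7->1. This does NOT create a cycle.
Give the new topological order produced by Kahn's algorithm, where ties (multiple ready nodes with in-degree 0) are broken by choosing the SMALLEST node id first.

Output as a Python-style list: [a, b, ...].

Answer: [0, 6, 7, 1, 3, 4, 5, 2]

Derivation:
Old toposort: [0, 1, 6, 7, 3, 4, 5, 2]
Added edge: 7->1
Position of 7 (3) > position of 1 (1). Must reorder: 7 must now come before 1.
Run Kahn's algorithm (break ties by smallest node id):
  initial in-degrees: [0, 2, 2, 1, 3, 1, 0, 1]
  ready (indeg=0): [0, 6]
  pop 0: indeg[1]->1; indeg[4]->2; indeg[7]->0 | ready=[6, 7] | order so far=[0]
  pop 6: indeg[4]->1 | ready=[7] | order so far=[0, 6]
  pop 7: indeg[1]->0; indeg[3]->0; indeg[4]->0 | ready=[1, 3, 4] | order so far=[0, 6, 7]
  pop 1: no out-edges | ready=[3, 4] | order so far=[0, 6, 7, 1]
  pop 3: indeg[2]->1 | ready=[4] | order so far=[0, 6, 7, 1, 3]
  pop 4: indeg[5]->0 | ready=[5] | order so far=[0, 6, 7, 1, 3, 4]
  pop 5: indeg[2]->0 | ready=[2] | order so far=[0, 6, 7, 1, 3, 4, 5]
  pop 2: no out-edges | ready=[] | order so far=[0, 6, 7, 1, 3, 4, 5, 2]
  Result: [0, 6, 7, 1, 3, 4, 5, 2]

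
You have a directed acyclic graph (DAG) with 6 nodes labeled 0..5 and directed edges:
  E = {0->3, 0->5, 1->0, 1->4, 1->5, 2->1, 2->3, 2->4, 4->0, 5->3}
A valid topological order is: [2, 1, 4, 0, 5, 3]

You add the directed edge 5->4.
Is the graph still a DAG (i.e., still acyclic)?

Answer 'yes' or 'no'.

Given toposort: [2, 1, 4, 0, 5, 3]
Position of 5: index 4; position of 4: index 2
New edge 5->4: backward (u after v in old order)
Backward edge: old toposort is now invalid. Check if this creates a cycle.
Does 4 already reach 5? Reachable from 4: [0, 3, 4, 5]. YES -> cycle!
Still a DAG? no

Answer: no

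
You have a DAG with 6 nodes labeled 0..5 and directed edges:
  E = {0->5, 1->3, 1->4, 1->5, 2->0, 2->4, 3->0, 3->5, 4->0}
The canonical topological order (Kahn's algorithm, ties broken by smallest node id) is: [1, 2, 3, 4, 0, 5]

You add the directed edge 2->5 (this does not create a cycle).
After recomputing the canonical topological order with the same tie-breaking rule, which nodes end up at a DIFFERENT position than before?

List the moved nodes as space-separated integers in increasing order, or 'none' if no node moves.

Answer: none

Derivation:
Old toposort: [1, 2, 3, 4, 0, 5]
Added edge 2->5
Recompute Kahn (smallest-id tiebreak):
  initial in-degrees: [3, 0, 0, 1, 2, 4]
  ready (indeg=0): [1, 2]
  pop 1: indeg[3]->0; indeg[4]->1; indeg[5]->3 | ready=[2, 3] | order so far=[1]
  pop 2: indeg[0]->2; indeg[4]->0; indeg[5]->2 | ready=[3, 4] | order so far=[1, 2]
  pop 3: indeg[0]->1; indeg[5]->1 | ready=[4] | order so far=[1, 2, 3]
  pop 4: indeg[0]->0 | ready=[0] | order so far=[1, 2, 3, 4]
  pop 0: indeg[5]->0 | ready=[5] | order so far=[1, 2, 3, 4, 0]
  pop 5: no out-edges | ready=[] | order so far=[1, 2, 3, 4, 0, 5]
New canonical toposort: [1, 2, 3, 4, 0, 5]
Compare positions:
  Node 0: index 4 -> 4 (same)
  Node 1: index 0 -> 0 (same)
  Node 2: index 1 -> 1 (same)
  Node 3: index 2 -> 2 (same)
  Node 4: index 3 -> 3 (same)
  Node 5: index 5 -> 5 (same)
Nodes that changed position: none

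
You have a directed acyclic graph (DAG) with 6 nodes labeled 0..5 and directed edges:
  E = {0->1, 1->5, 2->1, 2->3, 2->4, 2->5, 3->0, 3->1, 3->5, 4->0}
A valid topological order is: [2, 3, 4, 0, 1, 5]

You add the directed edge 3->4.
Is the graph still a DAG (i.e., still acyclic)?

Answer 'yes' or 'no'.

Answer: yes

Derivation:
Given toposort: [2, 3, 4, 0, 1, 5]
Position of 3: index 1; position of 4: index 2
New edge 3->4: forward
Forward edge: respects the existing order. Still a DAG, same toposort still valid.
Still a DAG? yes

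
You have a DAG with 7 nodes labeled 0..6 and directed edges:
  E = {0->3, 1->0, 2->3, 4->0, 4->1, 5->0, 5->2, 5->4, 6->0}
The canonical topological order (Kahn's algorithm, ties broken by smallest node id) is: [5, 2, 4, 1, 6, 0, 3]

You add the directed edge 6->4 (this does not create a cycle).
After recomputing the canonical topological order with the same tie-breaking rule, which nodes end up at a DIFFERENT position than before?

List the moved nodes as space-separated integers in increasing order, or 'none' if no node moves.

Old toposort: [5, 2, 4, 1, 6, 0, 3]
Added edge 6->4
Recompute Kahn (smallest-id tiebreak):
  initial in-degrees: [4, 1, 1, 2, 2, 0, 0]
  ready (indeg=0): [5, 6]
  pop 5: indeg[0]->3; indeg[2]->0; indeg[4]->1 | ready=[2, 6] | order so far=[5]
  pop 2: indeg[3]->1 | ready=[6] | order so far=[5, 2]
  pop 6: indeg[0]->2; indeg[4]->0 | ready=[4] | order so far=[5, 2, 6]
  pop 4: indeg[0]->1; indeg[1]->0 | ready=[1] | order so far=[5, 2, 6, 4]
  pop 1: indeg[0]->0 | ready=[0] | order so far=[5, 2, 6, 4, 1]
  pop 0: indeg[3]->0 | ready=[3] | order so far=[5, 2, 6, 4, 1, 0]
  pop 3: no out-edges | ready=[] | order so far=[5, 2, 6, 4, 1, 0, 3]
New canonical toposort: [5, 2, 6, 4, 1, 0, 3]
Compare positions:
  Node 0: index 5 -> 5 (same)
  Node 1: index 3 -> 4 (moved)
  Node 2: index 1 -> 1 (same)
  Node 3: index 6 -> 6 (same)
  Node 4: index 2 -> 3 (moved)
  Node 5: index 0 -> 0 (same)
  Node 6: index 4 -> 2 (moved)
Nodes that changed position: 1 4 6

Answer: 1 4 6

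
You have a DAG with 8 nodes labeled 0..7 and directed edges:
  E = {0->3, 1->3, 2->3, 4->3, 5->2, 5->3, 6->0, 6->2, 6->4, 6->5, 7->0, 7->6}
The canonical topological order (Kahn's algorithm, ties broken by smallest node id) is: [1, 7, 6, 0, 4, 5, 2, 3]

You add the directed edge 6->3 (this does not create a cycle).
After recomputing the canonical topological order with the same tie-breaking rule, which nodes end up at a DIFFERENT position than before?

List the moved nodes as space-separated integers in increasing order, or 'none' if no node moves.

Answer: none

Derivation:
Old toposort: [1, 7, 6, 0, 4, 5, 2, 3]
Added edge 6->3
Recompute Kahn (smallest-id tiebreak):
  initial in-degrees: [2, 0, 2, 6, 1, 1, 1, 0]
  ready (indeg=0): [1, 7]
  pop 1: indeg[3]->5 | ready=[7] | order so far=[1]
  pop 7: indeg[0]->1; indeg[6]->0 | ready=[6] | order so far=[1, 7]
  pop 6: indeg[0]->0; indeg[2]->1; indeg[3]->4; indeg[4]->0; indeg[5]->0 | ready=[0, 4, 5] | order so far=[1, 7, 6]
  pop 0: indeg[3]->3 | ready=[4, 5] | order so far=[1, 7, 6, 0]
  pop 4: indeg[3]->2 | ready=[5] | order so far=[1, 7, 6, 0, 4]
  pop 5: indeg[2]->0; indeg[3]->1 | ready=[2] | order so far=[1, 7, 6, 0, 4, 5]
  pop 2: indeg[3]->0 | ready=[3] | order so far=[1, 7, 6, 0, 4, 5, 2]
  pop 3: no out-edges | ready=[] | order so far=[1, 7, 6, 0, 4, 5, 2, 3]
New canonical toposort: [1, 7, 6, 0, 4, 5, 2, 3]
Compare positions:
  Node 0: index 3 -> 3 (same)
  Node 1: index 0 -> 0 (same)
  Node 2: index 6 -> 6 (same)
  Node 3: index 7 -> 7 (same)
  Node 4: index 4 -> 4 (same)
  Node 5: index 5 -> 5 (same)
  Node 6: index 2 -> 2 (same)
  Node 7: index 1 -> 1 (same)
Nodes that changed position: none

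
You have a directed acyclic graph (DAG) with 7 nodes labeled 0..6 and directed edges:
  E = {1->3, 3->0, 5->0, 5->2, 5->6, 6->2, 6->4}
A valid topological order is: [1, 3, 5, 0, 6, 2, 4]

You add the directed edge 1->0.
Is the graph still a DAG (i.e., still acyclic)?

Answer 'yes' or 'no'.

Given toposort: [1, 3, 5, 0, 6, 2, 4]
Position of 1: index 0; position of 0: index 3
New edge 1->0: forward
Forward edge: respects the existing order. Still a DAG, same toposort still valid.
Still a DAG? yes

Answer: yes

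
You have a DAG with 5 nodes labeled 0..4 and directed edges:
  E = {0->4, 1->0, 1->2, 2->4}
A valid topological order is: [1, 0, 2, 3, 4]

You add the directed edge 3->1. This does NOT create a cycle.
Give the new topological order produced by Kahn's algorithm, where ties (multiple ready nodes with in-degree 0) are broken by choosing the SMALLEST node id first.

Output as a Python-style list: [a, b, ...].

Old toposort: [1, 0, 2, 3, 4]
Added edge: 3->1
Position of 3 (3) > position of 1 (0). Must reorder: 3 must now come before 1.
Run Kahn's algorithm (break ties by smallest node id):
  initial in-degrees: [1, 1, 1, 0, 2]
  ready (indeg=0): [3]
  pop 3: indeg[1]->0 | ready=[1] | order so far=[3]
  pop 1: indeg[0]->0; indeg[2]->0 | ready=[0, 2] | order so far=[3, 1]
  pop 0: indeg[4]->1 | ready=[2] | order so far=[3, 1, 0]
  pop 2: indeg[4]->0 | ready=[4] | order so far=[3, 1, 0, 2]
  pop 4: no out-edges | ready=[] | order so far=[3, 1, 0, 2, 4]
  Result: [3, 1, 0, 2, 4]

Answer: [3, 1, 0, 2, 4]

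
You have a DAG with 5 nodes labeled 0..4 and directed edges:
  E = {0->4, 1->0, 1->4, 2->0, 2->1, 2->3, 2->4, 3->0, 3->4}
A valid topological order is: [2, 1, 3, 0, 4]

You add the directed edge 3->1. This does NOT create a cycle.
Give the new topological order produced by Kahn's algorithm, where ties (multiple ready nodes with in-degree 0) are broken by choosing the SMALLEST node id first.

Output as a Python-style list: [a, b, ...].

Answer: [2, 3, 1, 0, 4]

Derivation:
Old toposort: [2, 1, 3, 0, 4]
Added edge: 3->1
Position of 3 (2) > position of 1 (1). Must reorder: 3 must now come before 1.
Run Kahn's algorithm (break ties by smallest node id):
  initial in-degrees: [3, 2, 0, 1, 4]
  ready (indeg=0): [2]
  pop 2: indeg[0]->2; indeg[1]->1; indeg[3]->0; indeg[4]->3 | ready=[3] | order so far=[2]
  pop 3: indeg[0]->1; indeg[1]->0; indeg[4]->2 | ready=[1] | order so far=[2, 3]
  pop 1: indeg[0]->0; indeg[4]->1 | ready=[0] | order so far=[2, 3, 1]
  pop 0: indeg[4]->0 | ready=[4] | order so far=[2, 3, 1, 0]
  pop 4: no out-edges | ready=[] | order so far=[2, 3, 1, 0, 4]
  Result: [2, 3, 1, 0, 4]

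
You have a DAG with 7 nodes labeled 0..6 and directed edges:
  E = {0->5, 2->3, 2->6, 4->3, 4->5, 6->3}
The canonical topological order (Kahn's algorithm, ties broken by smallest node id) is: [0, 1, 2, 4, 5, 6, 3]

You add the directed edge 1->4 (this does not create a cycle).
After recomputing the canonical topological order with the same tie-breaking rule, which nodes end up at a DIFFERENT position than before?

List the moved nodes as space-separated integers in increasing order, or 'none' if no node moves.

Answer: none

Derivation:
Old toposort: [0, 1, 2, 4, 5, 6, 3]
Added edge 1->4
Recompute Kahn (smallest-id tiebreak):
  initial in-degrees: [0, 0, 0, 3, 1, 2, 1]
  ready (indeg=0): [0, 1, 2]
  pop 0: indeg[5]->1 | ready=[1, 2] | order so far=[0]
  pop 1: indeg[4]->0 | ready=[2, 4] | order so far=[0, 1]
  pop 2: indeg[3]->2; indeg[6]->0 | ready=[4, 6] | order so far=[0, 1, 2]
  pop 4: indeg[3]->1; indeg[5]->0 | ready=[5, 6] | order so far=[0, 1, 2, 4]
  pop 5: no out-edges | ready=[6] | order so far=[0, 1, 2, 4, 5]
  pop 6: indeg[3]->0 | ready=[3] | order so far=[0, 1, 2, 4, 5, 6]
  pop 3: no out-edges | ready=[] | order so far=[0, 1, 2, 4, 5, 6, 3]
New canonical toposort: [0, 1, 2, 4, 5, 6, 3]
Compare positions:
  Node 0: index 0 -> 0 (same)
  Node 1: index 1 -> 1 (same)
  Node 2: index 2 -> 2 (same)
  Node 3: index 6 -> 6 (same)
  Node 4: index 3 -> 3 (same)
  Node 5: index 4 -> 4 (same)
  Node 6: index 5 -> 5 (same)
Nodes that changed position: none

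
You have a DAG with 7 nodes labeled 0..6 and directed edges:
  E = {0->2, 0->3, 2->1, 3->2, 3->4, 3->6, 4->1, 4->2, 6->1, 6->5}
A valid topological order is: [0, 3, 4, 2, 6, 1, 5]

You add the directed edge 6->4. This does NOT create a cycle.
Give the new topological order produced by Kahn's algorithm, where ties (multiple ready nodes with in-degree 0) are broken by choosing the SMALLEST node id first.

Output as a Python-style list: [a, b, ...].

Old toposort: [0, 3, 4, 2, 6, 1, 5]
Added edge: 6->4
Position of 6 (4) > position of 4 (2). Must reorder: 6 must now come before 4.
Run Kahn's algorithm (break ties by smallest node id):
  initial in-degrees: [0, 3, 3, 1, 2, 1, 1]
  ready (indeg=0): [0]
  pop 0: indeg[2]->2; indeg[3]->0 | ready=[3] | order so far=[0]
  pop 3: indeg[2]->1; indeg[4]->1; indeg[6]->0 | ready=[6] | order so far=[0, 3]
  pop 6: indeg[1]->2; indeg[4]->0; indeg[5]->0 | ready=[4, 5] | order so far=[0, 3, 6]
  pop 4: indeg[1]->1; indeg[2]->0 | ready=[2, 5] | order so far=[0, 3, 6, 4]
  pop 2: indeg[1]->0 | ready=[1, 5] | order so far=[0, 3, 6, 4, 2]
  pop 1: no out-edges | ready=[5] | order so far=[0, 3, 6, 4, 2, 1]
  pop 5: no out-edges | ready=[] | order so far=[0, 3, 6, 4, 2, 1, 5]
  Result: [0, 3, 6, 4, 2, 1, 5]

Answer: [0, 3, 6, 4, 2, 1, 5]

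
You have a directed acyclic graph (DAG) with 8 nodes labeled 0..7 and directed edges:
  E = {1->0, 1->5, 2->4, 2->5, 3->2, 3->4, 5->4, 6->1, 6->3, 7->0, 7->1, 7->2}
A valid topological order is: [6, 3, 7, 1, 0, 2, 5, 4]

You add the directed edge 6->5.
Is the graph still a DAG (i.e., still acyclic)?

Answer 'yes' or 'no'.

Given toposort: [6, 3, 7, 1, 0, 2, 5, 4]
Position of 6: index 0; position of 5: index 6
New edge 6->5: forward
Forward edge: respects the existing order. Still a DAG, same toposort still valid.
Still a DAG? yes

Answer: yes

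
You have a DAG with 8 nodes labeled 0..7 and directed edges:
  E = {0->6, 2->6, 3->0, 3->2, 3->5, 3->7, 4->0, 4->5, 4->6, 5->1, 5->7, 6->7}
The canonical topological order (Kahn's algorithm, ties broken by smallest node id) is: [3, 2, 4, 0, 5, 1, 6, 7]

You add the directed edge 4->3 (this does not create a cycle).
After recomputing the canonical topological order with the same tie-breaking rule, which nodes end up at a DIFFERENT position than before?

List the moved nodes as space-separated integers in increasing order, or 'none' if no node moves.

Answer: 0 2 3 4

Derivation:
Old toposort: [3, 2, 4, 0, 5, 1, 6, 7]
Added edge 4->3
Recompute Kahn (smallest-id tiebreak):
  initial in-degrees: [2, 1, 1, 1, 0, 2, 3, 3]
  ready (indeg=0): [4]
  pop 4: indeg[0]->1; indeg[3]->0; indeg[5]->1; indeg[6]->2 | ready=[3] | order so far=[4]
  pop 3: indeg[0]->0; indeg[2]->0; indeg[5]->0; indeg[7]->2 | ready=[0, 2, 5] | order so far=[4, 3]
  pop 0: indeg[6]->1 | ready=[2, 5] | order so far=[4, 3, 0]
  pop 2: indeg[6]->0 | ready=[5, 6] | order so far=[4, 3, 0, 2]
  pop 5: indeg[1]->0; indeg[7]->1 | ready=[1, 6] | order so far=[4, 3, 0, 2, 5]
  pop 1: no out-edges | ready=[6] | order so far=[4, 3, 0, 2, 5, 1]
  pop 6: indeg[7]->0 | ready=[7] | order so far=[4, 3, 0, 2, 5, 1, 6]
  pop 7: no out-edges | ready=[] | order so far=[4, 3, 0, 2, 5, 1, 6, 7]
New canonical toposort: [4, 3, 0, 2, 5, 1, 6, 7]
Compare positions:
  Node 0: index 3 -> 2 (moved)
  Node 1: index 5 -> 5 (same)
  Node 2: index 1 -> 3 (moved)
  Node 3: index 0 -> 1 (moved)
  Node 4: index 2 -> 0 (moved)
  Node 5: index 4 -> 4 (same)
  Node 6: index 6 -> 6 (same)
  Node 7: index 7 -> 7 (same)
Nodes that changed position: 0 2 3 4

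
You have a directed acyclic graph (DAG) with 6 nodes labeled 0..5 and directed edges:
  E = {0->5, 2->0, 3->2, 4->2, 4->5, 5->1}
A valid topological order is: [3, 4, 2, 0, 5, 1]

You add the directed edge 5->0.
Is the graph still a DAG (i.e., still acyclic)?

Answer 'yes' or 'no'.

Given toposort: [3, 4, 2, 0, 5, 1]
Position of 5: index 4; position of 0: index 3
New edge 5->0: backward (u after v in old order)
Backward edge: old toposort is now invalid. Check if this creates a cycle.
Does 0 already reach 5? Reachable from 0: [0, 1, 5]. YES -> cycle!
Still a DAG? no

Answer: no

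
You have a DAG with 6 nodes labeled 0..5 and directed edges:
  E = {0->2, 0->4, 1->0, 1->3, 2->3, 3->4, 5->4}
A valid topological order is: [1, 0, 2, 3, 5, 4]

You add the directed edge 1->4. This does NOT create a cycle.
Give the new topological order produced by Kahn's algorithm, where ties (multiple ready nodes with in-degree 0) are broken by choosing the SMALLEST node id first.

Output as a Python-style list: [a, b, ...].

Answer: [1, 0, 2, 3, 5, 4]

Derivation:
Old toposort: [1, 0, 2, 3, 5, 4]
Added edge: 1->4
Position of 1 (0) < position of 4 (5). Old order still valid.
Run Kahn's algorithm (break ties by smallest node id):
  initial in-degrees: [1, 0, 1, 2, 4, 0]
  ready (indeg=0): [1, 5]
  pop 1: indeg[0]->0; indeg[3]->1; indeg[4]->3 | ready=[0, 5] | order so far=[1]
  pop 0: indeg[2]->0; indeg[4]->2 | ready=[2, 5] | order so far=[1, 0]
  pop 2: indeg[3]->0 | ready=[3, 5] | order so far=[1, 0, 2]
  pop 3: indeg[4]->1 | ready=[5] | order so far=[1, 0, 2, 3]
  pop 5: indeg[4]->0 | ready=[4] | order so far=[1, 0, 2, 3, 5]
  pop 4: no out-edges | ready=[] | order so far=[1, 0, 2, 3, 5, 4]
  Result: [1, 0, 2, 3, 5, 4]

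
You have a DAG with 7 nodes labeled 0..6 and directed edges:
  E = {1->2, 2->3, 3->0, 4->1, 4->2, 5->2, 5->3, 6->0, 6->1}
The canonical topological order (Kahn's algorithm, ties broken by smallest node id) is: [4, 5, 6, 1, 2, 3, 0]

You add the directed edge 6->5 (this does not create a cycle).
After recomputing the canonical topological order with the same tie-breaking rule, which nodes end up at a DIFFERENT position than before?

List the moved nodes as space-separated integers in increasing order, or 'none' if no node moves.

Old toposort: [4, 5, 6, 1, 2, 3, 0]
Added edge 6->5
Recompute Kahn (smallest-id tiebreak):
  initial in-degrees: [2, 2, 3, 2, 0, 1, 0]
  ready (indeg=0): [4, 6]
  pop 4: indeg[1]->1; indeg[2]->2 | ready=[6] | order so far=[4]
  pop 6: indeg[0]->1; indeg[1]->0; indeg[5]->0 | ready=[1, 5] | order so far=[4, 6]
  pop 1: indeg[2]->1 | ready=[5] | order so far=[4, 6, 1]
  pop 5: indeg[2]->0; indeg[3]->1 | ready=[2] | order so far=[4, 6, 1, 5]
  pop 2: indeg[3]->0 | ready=[3] | order so far=[4, 6, 1, 5, 2]
  pop 3: indeg[0]->0 | ready=[0] | order so far=[4, 6, 1, 5, 2, 3]
  pop 0: no out-edges | ready=[] | order so far=[4, 6, 1, 5, 2, 3, 0]
New canonical toposort: [4, 6, 1, 5, 2, 3, 0]
Compare positions:
  Node 0: index 6 -> 6 (same)
  Node 1: index 3 -> 2 (moved)
  Node 2: index 4 -> 4 (same)
  Node 3: index 5 -> 5 (same)
  Node 4: index 0 -> 0 (same)
  Node 5: index 1 -> 3 (moved)
  Node 6: index 2 -> 1 (moved)
Nodes that changed position: 1 5 6

Answer: 1 5 6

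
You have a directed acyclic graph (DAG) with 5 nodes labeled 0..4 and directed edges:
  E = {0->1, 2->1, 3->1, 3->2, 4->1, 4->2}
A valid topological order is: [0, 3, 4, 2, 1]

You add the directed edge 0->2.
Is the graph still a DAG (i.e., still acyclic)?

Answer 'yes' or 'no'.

Given toposort: [0, 3, 4, 2, 1]
Position of 0: index 0; position of 2: index 3
New edge 0->2: forward
Forward edge: respects the existing order. Still a DAG, same toposort still valid.
Still a DAG? yes

Answer: yes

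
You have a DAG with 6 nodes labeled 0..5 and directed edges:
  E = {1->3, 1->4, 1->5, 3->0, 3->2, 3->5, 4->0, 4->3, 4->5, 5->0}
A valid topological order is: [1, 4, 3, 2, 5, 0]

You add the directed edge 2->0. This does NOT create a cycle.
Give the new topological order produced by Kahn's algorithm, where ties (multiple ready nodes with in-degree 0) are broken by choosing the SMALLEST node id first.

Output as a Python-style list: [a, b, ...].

Answer: [1, 4, 3, 2, 5, 0]

Derivation:
Old toposort: [1, 4, 3, 2, 5, 0]
Added edge: 2->0
Position of 2 (3) < position of 0 (5). Old order still valid.
Run Kahn's algorithm (break ties by smallest node id):
  initial in-degrees: [4, 0, 1, 2, 1, 3]
  ready (indeg=0): [1]
  pop 1: indeg[3]->1; indeg[4]->0; indeg[5]->2 | ready=[4] | order so far=[1]
  pop 4: indeg[0]->3; indeg[3]->0; indeg[5]->1 | ready=[3] | order so far=[1, 4]
  pop 3: indeg[0]->2; indeg[2]->0; indeg[5]->0 | ready=[2, 5] | order so far=[1, 4, 3]
  pop 2: indeg[0]->1 | ready=[5] | order so far=[1, 4, 3, 2]
  pop 5: indeg[0]->0 | ready=[0] | order so far=[1, 4, 3, 2, 5]
  pop 0: no out-edges | ready=[] | order so far=[1, 4, 3, 2, 5, 0]
  Result: [1, 4, 3, 2, 5, 0]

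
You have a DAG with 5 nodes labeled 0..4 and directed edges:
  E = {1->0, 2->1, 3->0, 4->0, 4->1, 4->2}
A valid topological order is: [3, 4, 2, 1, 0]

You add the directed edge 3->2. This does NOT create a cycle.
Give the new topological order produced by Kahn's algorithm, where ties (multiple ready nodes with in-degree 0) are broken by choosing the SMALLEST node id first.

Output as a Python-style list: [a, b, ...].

Answer: [3, 4, 2, 1, 0]

Derivation:
Old toposort: [3, 4, 2, 1, 0]
Added edge: 3->2
Position of 3 (0) < position of 2 (2). Old order still valid.
Run Kahn's algorithm (break ties by smallest node id):
  initial in-degrees: [3, 2, 2, 0, 0]
  ready (indeg=0): [3, 4]
  pop 3: indeg[0]->2; indeg[2]->1 | ready=[4] | order so far=[3]
  pop 4: indeg[0]->1; indeg[1]->1; indeg[2]->0 | ready=[2] | order so far=[3, 4]
  pop 2: indeg[1]->0 | ready=[1] | order so far=[3, 4, 2]
  pop 1: indeg[0]->0 | ready=[0] | order so far=[3, 4, 2, 1]
  pop 0: no out-edges | ready=[] | order so far=[3, 4, 2, 1, 0]
  Result: [3, 4, 2, 1, 0]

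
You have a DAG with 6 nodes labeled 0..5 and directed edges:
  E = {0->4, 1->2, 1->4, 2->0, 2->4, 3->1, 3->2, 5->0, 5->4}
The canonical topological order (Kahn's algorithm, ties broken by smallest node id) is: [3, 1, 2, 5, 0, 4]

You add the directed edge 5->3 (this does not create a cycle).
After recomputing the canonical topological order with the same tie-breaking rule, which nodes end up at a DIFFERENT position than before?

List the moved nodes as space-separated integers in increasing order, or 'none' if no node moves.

Old toposort: [3, 1, 2, 5, 0, 4]
Added edge 5->3
Recompute Kahn (smallest-id tiebreak):
  initial in-degrees: [2, 1, 2, 1, 4, 0]
  ready (indeg=0): [5]
  pop 5: indeg[0]->1; indeg[3]->0; indeg[4]->3 | ready=[3] | order so far=[5]
  pop 3: indeg[1]->0; indeg[2]->1 | ready=[1] | order so far=[5, 3]
  pop 1: indeg[2]->0; indeg[4]->2 | ready=[2] | order so far=[5, 3, 1]
  pop 2: indeg[0]->0; indeg[4]->1 | ready=[0] | order so far=[5, 3, 1, 2]
  pop 0: indeg[4]->0 | ready=[4] | order so far=[5, 3, 1, 2, 0]
  pop 4: no out-edges | ready=[] | order so far=[5, 3, 1, 2, 0, 4]
New canonical toposort: [5, 3, 1, 2, 0, 4]
Compare positions:
  Node 0: index 4 -> 4 (same)
  Node 1: index 1 -> 2 (moved)
  Node 2: index 2 -> 3 (moved)
  Node 3: index 0 -> 1 (moved)
  Node 4: index 5 -> 5 (same)
  Node 5: index 3 -> 0 (moved)
Nodes that changed position: 1 2 3 5

Answer: 1 2 3 5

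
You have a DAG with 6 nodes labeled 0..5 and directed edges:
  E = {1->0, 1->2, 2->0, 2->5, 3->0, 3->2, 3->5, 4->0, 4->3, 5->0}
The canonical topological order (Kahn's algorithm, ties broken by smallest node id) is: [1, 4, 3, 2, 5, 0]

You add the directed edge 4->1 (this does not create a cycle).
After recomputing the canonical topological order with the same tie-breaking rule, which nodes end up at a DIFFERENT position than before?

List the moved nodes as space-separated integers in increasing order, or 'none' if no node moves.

Old toposort: [1, 4, 3, 2, 5, 0]
Added edge 4->1
Recompute Kahn (smallest-id tiebreak):
  initial in-degrees: [5, 1, 2, 1, 0, 2]
  ready (indeg=0): [4]
  pop 4: indeg[0]->4; indeg[1]->0; indeg[3]->0 | ready=[1, 3] | order so far=[4]
  pop 1: indeg[0]->3; indeg[2]->1 | ready=[3] | order so far=[4, 1]
  pop 3: indeg[0]->2; indeg[2]->0; indeg[5]->1 | ready=[2] | order so far=[4, 1, 3]
  pop 2: indeg[0]->1; indeg[5]->0 | ready=[5] | order so far=[4, 1, 3, 2]
  pop 5: indeg[0]->0 | ready=[0] | order so far=[4, 1, 3, 2, 5]
  pop 0: no out-edges | ready=[] | order so far=[4, 1, 3, 2, 5, 0]
New canonical toposort: [4, 1, 3, 2, 5, 0]
Compare positions:
  Node 0: index 5 -> 5 (same)
  Node 1: index 0 -> 1 (moved)
  Node 2: index 3 -> 3 (same)
  Node 3: index 2 -> 2 (same)
  Node 4: index 1 -> 0 (moved)
  Node 5: index 4 -> 4 (same)
Nodes that changed position: 1 4

Answer: 1 4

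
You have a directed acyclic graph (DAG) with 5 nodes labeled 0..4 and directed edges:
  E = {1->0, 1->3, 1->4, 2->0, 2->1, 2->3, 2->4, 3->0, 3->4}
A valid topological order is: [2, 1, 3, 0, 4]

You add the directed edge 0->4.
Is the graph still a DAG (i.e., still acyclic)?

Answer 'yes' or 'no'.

Answer: yes

Derivation:
Given toposort: [2, 1, 3, 0, 4]
Position of 0: index 3; position of 4: index 4
New edge 0->4: forward
Forward edge: respects the existing order. Still a DAG, same toposort still valid.
Still a DAG? yes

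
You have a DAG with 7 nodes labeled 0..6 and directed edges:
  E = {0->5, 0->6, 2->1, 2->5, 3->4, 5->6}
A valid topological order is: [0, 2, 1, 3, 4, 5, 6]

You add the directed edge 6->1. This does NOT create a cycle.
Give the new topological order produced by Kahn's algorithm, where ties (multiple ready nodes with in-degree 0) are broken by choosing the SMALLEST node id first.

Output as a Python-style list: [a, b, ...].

Answer: [0, 2, 3, 4, 5, 6, 1]

Derivation:
Old toposort: [0, 2, 1, 3, 4, 5, 6]
Added edge: 6->1
Position of 6 (6) > position of 1 (2). Must reorder: 6 must now come before 1.
Run Kahn's algorithm (break ties by smallest node id):
  initial in-degrees: [0, 2, 0, 0, 1, 2, 2]
  ready (indeg=0): [0, 2, 3]
  pop 0: indeg[5]->1; indeg[6]->1 | ready=[2, 3] | order so far=[0]
  pop 2: indeg[1]->1; indeg[5]->0 | ready=[3, 5] | order so far=[0, 2]
  pop 3: indeg[4]->0 | ready=[4, 5] | order so far=[0, 2, 3]
  pop 4: no out-edges | ready=[5] | order so far=[0, 2, 3, 4]
  pop 5: indeg[6]->0 | ready=[6] | order so far=[0, 2, 3, 4, 5]
  pop 6: indeg[1]->0 | ready=[1] | order so far=[0, 2, 3, 4, 5, 6]
  pop 1: no out-edges | ready=[] | order so far=[0, 2, 3, 4, 5, 6, 1]
  Result: [0, 2, 3, 4, 5, 6, 1]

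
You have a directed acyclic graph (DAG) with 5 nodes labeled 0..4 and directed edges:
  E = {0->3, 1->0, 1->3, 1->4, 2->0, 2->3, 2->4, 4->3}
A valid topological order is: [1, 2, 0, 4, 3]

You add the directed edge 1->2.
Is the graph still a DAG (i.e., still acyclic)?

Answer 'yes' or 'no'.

Answer: yes

Derivation:
Given toposort: [1, 2, 0, 4, 3]
Position of 1: index 0; position of 2: index 1
New edge 1->2: forward
Forward edge: respects the existing order. Still a DAG, same toposort still valid.
Still a DAG? yes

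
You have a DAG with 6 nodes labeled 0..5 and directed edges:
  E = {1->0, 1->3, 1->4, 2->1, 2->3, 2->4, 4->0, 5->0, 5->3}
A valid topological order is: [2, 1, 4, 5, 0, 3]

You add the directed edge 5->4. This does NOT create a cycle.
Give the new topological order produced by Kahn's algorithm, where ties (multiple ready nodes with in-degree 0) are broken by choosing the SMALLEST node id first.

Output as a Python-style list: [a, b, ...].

Old toposort: [2, 1, 4, 5, 0, 3]
Added edge: 5->4
Position of 5 (3) > position of 4 (2). Must reorder: 5 must now come before 4.
Run Kahn's algorithm (break ties by smallest node id):
  initial in-degrees: [3, 1, 0, 3, 3, 0]
  ready (indeg=0): [2, 5]
  pop 2: indeg[1]->0; indeg[3]->2; indeg[4]->2 | ready=[1, 5] | order so far=[2]
  pop 1: indeg[0]->2; indeg[3]->1; indeg[4]->1 | ready=[5] | order so far=[2, 1]
  pop 5: indeg[0]->1; indeg[3]->0; indeg[4]->0 | ready=[3, 4] | order so far=[2, 1, 5]
  pop 3: no out-edges | ready=[4] | order so far=[2, 1, 5, 3]
  pop 4: indeg[0]->0 | ready=[0] | order so far=[2, 1, 5, 3, 4]
  pop 0: no out-edges | ready=[] | order so far=[2, 1, 5, 3, 4, 0]
  Result: [2, 1, 5, 3, 4, 0]

Answer: [2, 1, 5, 3, 4, 0]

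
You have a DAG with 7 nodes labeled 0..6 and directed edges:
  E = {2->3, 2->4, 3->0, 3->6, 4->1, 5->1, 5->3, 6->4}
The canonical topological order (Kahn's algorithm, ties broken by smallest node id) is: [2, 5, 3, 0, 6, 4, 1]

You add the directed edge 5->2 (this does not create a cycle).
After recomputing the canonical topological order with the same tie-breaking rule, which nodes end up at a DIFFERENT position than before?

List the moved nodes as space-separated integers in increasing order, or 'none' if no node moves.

Old toposort: [2, 5, 3, 0, 6, 4, 1]
Added edge 5->2
Recompute Kahn (smallest-id tiebreak):
  initial in-degrees: [1, 2, 1, 2, 2, 0, 1]
  ready (indeg=0): [5]
  pop 5: indeg[1]->1; indeg[2]->0; indeg[3]->1 | ready=[2] | order so far=[5]
  pop 2: indeg[3]->0; indeg[4]->1 | ready=[3] | order so far=[5, 2]
  pop 3: indeg[0]->0; indeg[6]->0 | ready=[0, 6] | order so far=[5, 2, 3]
  pop 0: no out-edges | ready=[6] | order so far=[5, 2, 3, 0]
  pop 6: indeg[4]->0 | ready=[4] | order so far=[5, 2, 3, 0, 6]
  pop 4: indeg[1]->0 | ready=[1] | order so far=[5, 2, 3, 0, 6, 4]
  pop 1: no out-edges | ready=[] | order so far=[5, 2, 3, 0, 6, 4, 1]
New canonical toposort: [5, 2, 3, 0, 6, 4, 1]
Compare positions:
  Node 0: index 3 -> 3 (same)
  Node 1: index 6 -> 6 (same)
  Node 2: index 0 -> 1 (moved)
  Node 3: index 2 -> 2 (same)
  Node 4: index 5 -> 5 (same)
  Node 5: index 1 -> 0 (moved)
  Node 6: index 4 -> 4 (same)
Nodes that changed position: 2 5

Answer: 2 5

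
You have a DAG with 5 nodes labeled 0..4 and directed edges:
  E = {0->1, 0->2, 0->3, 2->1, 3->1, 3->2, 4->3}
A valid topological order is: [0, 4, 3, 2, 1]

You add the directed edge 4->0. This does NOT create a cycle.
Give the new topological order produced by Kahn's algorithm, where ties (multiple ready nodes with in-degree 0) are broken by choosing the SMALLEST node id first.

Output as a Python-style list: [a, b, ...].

Answer: [4, 0, 3, 2, 1]

Derivation:
Old toposort: [0, 4, 3, 2, 1]
Added edge: 4->0
Position of 4 (1) > position of 0 (0). Must reorder: 4 must now come before 0.
Run Kahn's algorithm (break ties by smallest node id):
  initial in-degrees: [1, 3, 2, 2, 0]
  ready (indeg=0): [4]
  pop 4: indeg[0]->0; indeg[3]->1 | ready=[0] | order so far=[4]
  pop 0: indeg[1]->2; indeg[2]->1; indeg[3]->0 | ready=[3] | order so far=[4, 0]
  pop 3: indeg[1]->1; indeg[2]->0 | ready=[2] | order so far=[4, 0, 3]
  pop 2: indeg[1]->0 | ready=[1] | order so far=[4, 0, 3, 2]
  pop 1: no out-edges | ready=[] | order so far=[4, 0, 3, 2, 1]
  Result: [4, 0, 3, 2, 1]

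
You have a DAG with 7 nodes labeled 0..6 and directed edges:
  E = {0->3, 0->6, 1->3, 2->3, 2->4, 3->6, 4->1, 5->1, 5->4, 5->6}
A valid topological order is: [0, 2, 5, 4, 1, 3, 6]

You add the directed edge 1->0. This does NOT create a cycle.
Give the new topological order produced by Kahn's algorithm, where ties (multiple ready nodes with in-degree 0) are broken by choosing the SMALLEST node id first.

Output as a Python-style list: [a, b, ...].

Answer: [2, 5, 4, 1, 0, 3, 6]

Derivation:
Old toposort: [0, 2, 5, 4, 1, 3, 6]
Added edge: 1->0
Position of 1 (4) > position of 0 (0). Must reorder: 1 must now come before 0.
Run Kahn's algorithm (break ties by smallest node id):
  initial in-degrees: [1, 2, 0, 3, 2, 0, 3]
  ready (indeg=0): [2, 5]
  pop 2: indeg[3]->2; indeg[4]->1 | ready=[5] | order so far=[2]
  pop 5: indeg[1]->1; indeg[4]->0; indeg[6]->2 | ready=[4] | order so far=[2, 5]
  pop 4: indeg[1]->0 | ready=[1] | order so far=[2, 5, 4]
  pop 1: indeg[0]->0; indeg[3]->1 | ready=[0] | order so far=[2, 5, 4, 1]
  pop 0: indeg[3]->0; indeg[6]->1 | ready=[3] | order so far=[2, 5, 4, 1, 0]
  pop 3: indeg[6]->0 | ready=[6] | order so far=[2, 5, 4, 1, 0, 3]
  pop 6: no out-edges | ready=[] | order so far=[2, 5, 4, 1, 0, 3, 6]
  Result: [2, 5, 4, 1, 0, 3, 6]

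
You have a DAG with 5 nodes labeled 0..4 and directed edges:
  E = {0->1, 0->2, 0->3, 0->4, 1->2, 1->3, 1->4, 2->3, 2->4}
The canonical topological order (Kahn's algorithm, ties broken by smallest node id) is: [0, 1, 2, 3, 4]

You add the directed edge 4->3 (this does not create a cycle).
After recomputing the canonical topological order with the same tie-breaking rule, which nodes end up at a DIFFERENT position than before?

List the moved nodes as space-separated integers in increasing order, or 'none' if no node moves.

Old toposort: [0, 1, 2, 3, 4]
Added edge 4->3
Recompute Kahn (smallest-id tiebreak):
  initial in-degrees: [0, 1, 2, 4, 3]
  ready (indeg=0): [0]
  pop 0: indeg[1]->0; indeg[2]->1; indeg[3]->3; indeg[4]->2 | ready=[1] | order so far=[0]
  pop 1: indeg[2]->0; indeg[3]->2; indeg[4]->1 | ready=[2] | order so far=[0, 1]
  pop 2: indeg[3]->1; indeg[4]->0 | ready=[4] | order so far=[0, 1, 2]
  pop 4: indeg[3]->0 | ready=[3] | order so far=[0, 1, 2, 4]
  pop 3: no out-edges | ready=[] | order so far=[0, 1, 2, 4, 3]
New canonical toposort: [0, 1, 2, 4, 3]
Compare positions:
  Node 0: index 0 -> 0 (same)
  Node 1: index 1 -> 1 (same)
  Node 2: index 2 -> 2 (same)
  Node 3: index 3 -> 4 (moved)
  Node 4: index 4 -> 3 (moved)
Nodes that changed position: 3 4

Answer: 3 4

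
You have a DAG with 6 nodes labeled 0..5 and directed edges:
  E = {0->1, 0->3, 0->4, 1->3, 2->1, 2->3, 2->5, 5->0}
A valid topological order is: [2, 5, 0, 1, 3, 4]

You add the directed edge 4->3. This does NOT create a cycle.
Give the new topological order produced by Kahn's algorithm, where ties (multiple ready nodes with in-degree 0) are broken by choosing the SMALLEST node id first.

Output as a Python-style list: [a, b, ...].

Old toposort: [2, 5, 0, 1, 3, 4]
Added edge: 4->3
Position of 4 (5) > position of 3 (4). Must reorder: 4 must now come before 3.
Run Kahn's algorithm (break ties by smallest node id):
  initial in-degrees: [1, 2, 0, 4, 1, 1]
  ready (indeg=0): [2]
  pop 2: indeg[1]->1; indeg[3]->3; indeg[5]->0 | ready=[5] | order so far=[2]
  pop 5: indeg[0]->0 | ready=[0] | order so far=[2, 5]
  pop 0: indeg[1]->0; indeg[3]->2; indeg[4]->0 | ready=[1, 4] | order so far=[2, 5, 0]
  pop 1: indeg[3]->1 | ready=[4] | order so far=[2, 5, 0, 1]
  pop 4: indeg[3]->0 | ready=[3] | order so far=[2, 5, 0, 1, 4]
  pop 3: no out-edges | ready=[] | order so far=[2, 5, 0, 1, 4, 3]
  Result: [2, 5, 0, 1, 4, 3]

Answer: [2, 5, 0, 1, 4, 3]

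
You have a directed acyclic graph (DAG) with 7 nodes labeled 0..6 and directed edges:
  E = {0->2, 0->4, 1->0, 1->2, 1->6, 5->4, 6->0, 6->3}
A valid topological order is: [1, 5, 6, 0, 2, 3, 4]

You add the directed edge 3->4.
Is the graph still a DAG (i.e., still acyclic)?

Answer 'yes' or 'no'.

Given toposort: [1, 5, 6, 0, 2, 3, 4]
Position of 3: index 5; position of 4: index 6
New edge 3->4: forward
Forward edge: respects the existing order. Still a DAG, same toposort still valid.
Still a DAG? yes

Answer: yes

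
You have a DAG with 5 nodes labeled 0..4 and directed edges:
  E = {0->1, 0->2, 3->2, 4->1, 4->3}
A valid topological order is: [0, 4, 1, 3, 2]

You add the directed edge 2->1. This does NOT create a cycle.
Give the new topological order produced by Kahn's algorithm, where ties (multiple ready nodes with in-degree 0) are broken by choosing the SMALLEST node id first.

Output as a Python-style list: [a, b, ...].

Old toposort: [0, 4, 1, 3, 2]
Added edge: 2->1
Position of 2 (4) > position of 1 (2). Must reorder: 2 must now come before 1.
Run Kahn's algorithm (break ties by smallest node id):
  initial in-degrees: [0, 3, 2, 1, 0]
  ready (indeg=0): [0, 4]
  pop 0: indeg[1]->2; indeg[2]->1 | ready=[4] | order so far=[0]
  pop 4: indeg[1]->1; indeg[3]->0 | ready=[3] | order so far=[0, 4]
  pop 3: indeg[2]->0 | ready=[2] | order so far=[0, 4, 3]
  pop 2: indeg[1]->0 | ready=[1] | order so far=[0, 4, 3, 2]
  pop 1: no out-edges | ready=[] | order so far=[0, 4, 3, 2, 1]
  Result: [0, 4, 3, 2, 1]

Answer: [0, 4, 3, 2, 1]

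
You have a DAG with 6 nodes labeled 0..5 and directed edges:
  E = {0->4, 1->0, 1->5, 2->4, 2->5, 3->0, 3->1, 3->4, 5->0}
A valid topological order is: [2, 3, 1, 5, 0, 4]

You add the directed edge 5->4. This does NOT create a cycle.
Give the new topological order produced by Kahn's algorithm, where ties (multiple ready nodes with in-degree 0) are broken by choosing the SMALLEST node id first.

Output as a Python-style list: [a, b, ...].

Old toposort: [2, 3, 1, 5, 0, 4]
Added edge: 5->4
Position of 5 (3) < position of 4 (5). Old order still valid.
Run Kahn's algorithm (break ties by smallest node id):
  initial in-degrees: [3, 1, 0, 0, 4, 2]
  ready (indeg=0): [2, 3]
  pop 2: indeg[4]->3; indeg[5]->1 | ready=[3] | order so far=[2]
  pop 3: indeg[0]->2; indeg[1]->0; indeg[4]->2 | ready=[1] | order so far=[2, 3]
  pop 1: indeg[0]->1; indeg[5]->0 | ready=[5] | order so far=[2, 3, 1]
  pop 5: indeg[0]->0; indeg[4]->1 | ready=[0] | order so far=[2, 3, 1, 5]
  pop 0: indeg[4]->0 | ready=[4] | order so far=[2, 3, 1, 5, 0]
  pop 4: no out-edges | ready=[] | order so far=[2, 3, 1, 5, 0, 4]
  Result: [2, 3, 1, 5, 0, 4]

Answer: [2, 3, 1, 5, 0, 4]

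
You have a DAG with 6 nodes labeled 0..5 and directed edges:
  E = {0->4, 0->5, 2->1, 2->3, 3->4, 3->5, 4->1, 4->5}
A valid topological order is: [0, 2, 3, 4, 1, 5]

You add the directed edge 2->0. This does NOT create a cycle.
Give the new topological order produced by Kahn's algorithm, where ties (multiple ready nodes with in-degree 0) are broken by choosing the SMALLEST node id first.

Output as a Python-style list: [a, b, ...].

Answer: [2, 0, 3, 4, 1, 5]

Derivation:
Old toposort: [0, 2, 3, 4, 1, 5]
Added edge: 2->0
Position of 2 (1) > position of 0 (0). Must reorder: 2 must now come before 0.
Run Kahn's algorithm (break ties by smallest node id):
  initial in-degrees: [1, 2, 0, 1, 2, 3]
  ready (indeg=0): [2]
  pop 2: indeg[0]->0; indeg[1]->1; indeg[3]->0 | ready=[0, 3] | order so far=[2]
  pop 0: indeg[4]->1; indeg[5]->2 | ready=[3] | order so far=[2, 0]
  pop 3: indeg[4]->0; indeg[5]->1 | ready=[4] | order so far=[2, 0, 3]
  pop 4: indeg[1]->0; indeg[5]->0 | ready=[1, 5] | order so far=[2, 0, 3, 4]
  pop 1: no out-edges | ready=[5] | order so far=[2, 0, 3, 4, 1]
  pop 5: no out-edges | ready=[] | order so far=[2, 0, 3, 4, 1, 5]
  Result: [2, 0, 3, 4, 1, 5]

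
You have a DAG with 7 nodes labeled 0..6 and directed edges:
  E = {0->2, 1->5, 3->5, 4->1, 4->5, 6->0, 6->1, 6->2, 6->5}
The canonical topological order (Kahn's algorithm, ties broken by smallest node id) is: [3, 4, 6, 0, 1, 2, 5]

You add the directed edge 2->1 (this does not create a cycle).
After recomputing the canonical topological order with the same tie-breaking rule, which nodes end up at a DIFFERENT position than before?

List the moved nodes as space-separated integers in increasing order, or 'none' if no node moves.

Old toposort: [3, 4, 6, 0, 1, 2, 5]
Added edge 2->1
Recompute Kahn (smallest-id tiebreak):
  initial in-degrees: [1, 3, 2, 0, 0, 4, 0]
  ready (indeg=0): [3, 4, 6]
  pop 3: indeg[5]->3 | ready=[4, 6] | order so far=[3]
  pop 4: indeg[1]->2; indeg[5]->2 | ready=[6] | order so far=[3, 4]
  pop 6: indeg[0]->0; indeg[1]->1; indeg[2]->1; indeg[5]->1 | ready=[0] | order so far=[3, 4, 6]
  pop 0: indeg[2]->0 | ready=[2] | order so far=[3, 4, 6, 0]
  pop 2: indeg[1]->0 | ready=[1] | order so far=[3, 4, 6, 0, 2]
  pop 1: indeg[5]->0 | ready=[5] | order so far=[3, 4, 6, 0, 2, 1]
  pop 5: no out-edges | ready=[] | order so far=[3, 4, 6, 0, 2, 1, 5]
New canonical toposort: [3, 4, 6, 0, 2, 1, 5]
Compare positions:
  Node 0: index 3 -> 3 (same)
  Node 1: index 4 -> 5 (moved)
  Node 2: index 5 -> 4 (moved)
  Node 3: index 0 -> 0 (same)
  Node 4: index 1 -> 1 (same)
  Node 5: index 6 -> 6 (same)
  Node 6: index 2 -> 2 (same)
Nodes that changed position: 1 2

Answer: 1 2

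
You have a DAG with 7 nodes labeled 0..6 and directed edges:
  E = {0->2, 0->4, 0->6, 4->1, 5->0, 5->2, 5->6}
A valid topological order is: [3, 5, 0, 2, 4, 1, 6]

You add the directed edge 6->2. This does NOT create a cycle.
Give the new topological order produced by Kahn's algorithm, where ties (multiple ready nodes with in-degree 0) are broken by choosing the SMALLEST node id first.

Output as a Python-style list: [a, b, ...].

Old toposort: [3, 5, 0, 2, 4, 1, 6]
Added edge: 6->2
Position of 6 (6) > position of 2 (3). Must reorder: 6 must now come before 2.
Run Kahn's algorithm (break ties by smallest node id):
  initial in-degrees: [1, 1, 3, 0, 1, 0, 2]
  ready (indeg=0): [3, 5]
  pop 3: no out-edges | ready=[5] | order so far=[3]
  pop 5: indeg[0]->0; indeg[2]->2; indeg[6]->1 | ready=[0] | order so far=[3, 5]
  pop 0: indeg[2]->1; indeg[4]->0; indeg[6]->0 | ready=[4, 6] | order so far=[3, 5, 0]
  pop 4: indeg[1]->0 | ready=[1, 6] | order so far=[3, 5, 0, 4]
  pop 1: no out-edges | ready=[6] | order so far=[3, 5, 0, 4, 1]
  pop 6: indeg[2]->0 | ready=[2] | order so far=[3, 5, 0, 4, 1, 6]
  pop 2: no out-edges | ready=[] | order so far=[3, 5, 0, 4, 1, 6, 2]
  Result: [3, 5, 0, 4, 1, 6, 2]

Answer: [3, 5, 0, 4, 1, 6, 2]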